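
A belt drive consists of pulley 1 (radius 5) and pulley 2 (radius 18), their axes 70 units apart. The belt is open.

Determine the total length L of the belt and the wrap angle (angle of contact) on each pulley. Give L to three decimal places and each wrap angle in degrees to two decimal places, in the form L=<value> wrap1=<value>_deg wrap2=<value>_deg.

open belt: β = asin((r2−r1)/C) = asin(13/70) = 10.7028°
wrap1 = π − 2β = 158.5944°
wrap2 = π + 2β = 201.4056°
tangent length = C·cosβ = 68.7823
L = r1·wrap1 + r2·wrap2 + 2·C·cosβ = 5·2.7680 + 18·3.5152 + 2·68.7823 = 214.6779

L=214.678 wrap1=158.59_deg wrap2=201.41_deg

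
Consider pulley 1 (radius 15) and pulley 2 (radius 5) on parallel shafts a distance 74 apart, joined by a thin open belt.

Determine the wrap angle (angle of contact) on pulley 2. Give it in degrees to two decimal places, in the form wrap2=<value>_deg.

wrap2=164.47_deg

open belt: β = asin((r2−r1)/C) = asin(-10/74) = -7.7664°
wrap1 = π − 2β = 195.5329°
wrap2 = π + 2β = 164.4671°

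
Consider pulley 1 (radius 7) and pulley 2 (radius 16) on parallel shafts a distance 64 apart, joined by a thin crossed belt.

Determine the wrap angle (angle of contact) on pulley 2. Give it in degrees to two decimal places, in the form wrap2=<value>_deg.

wrap2=222.12_deg

crossed belt: β = asin((r1+r2)/C) = asin(23/64) = 21.0618°
wrap1 = wrap2 = π + 2β = 222.1236°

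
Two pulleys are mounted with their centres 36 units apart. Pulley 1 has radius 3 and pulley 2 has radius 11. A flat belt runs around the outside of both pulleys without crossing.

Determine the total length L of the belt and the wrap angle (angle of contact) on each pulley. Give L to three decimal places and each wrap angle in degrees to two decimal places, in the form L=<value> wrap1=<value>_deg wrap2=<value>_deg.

open belt: β = asin((r2−r1)/C) = asin(8/36) = 12.8396°
wrap1 = π − 2β = 154.3208°
wrap2 = π + 2β = 205.6792°
tangent length = C·cosβ = 35.0999
L = r1·wrap1 + r2·wrap2 + 2·C·cosβ = 3·2.6934 + 11·3.5898 + 2·35.0999 = 117.7675

L=117.768 wrap1=154.32_deg wrap2=205.68_deg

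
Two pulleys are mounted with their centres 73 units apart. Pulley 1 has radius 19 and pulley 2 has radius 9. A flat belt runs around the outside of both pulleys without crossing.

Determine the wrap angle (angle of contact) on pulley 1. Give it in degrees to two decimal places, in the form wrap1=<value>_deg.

open belt: β = asin((r2−r1)/C) = asin(-10/73) = -7.8735°
wrap1 = π − 2β = 195.7470°
wrap2 = π + 2β = 164.2530°

wrap1=195.75_deg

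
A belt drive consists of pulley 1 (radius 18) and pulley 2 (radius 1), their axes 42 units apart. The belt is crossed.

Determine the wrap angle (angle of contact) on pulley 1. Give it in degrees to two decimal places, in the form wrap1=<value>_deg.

wrap1=233.79_deg

crossed belt: β = asin((r1+r2)/C) = asin(19/42) = 26.8965°
wrap1 = wrap2 = π + 2β = 233.7931°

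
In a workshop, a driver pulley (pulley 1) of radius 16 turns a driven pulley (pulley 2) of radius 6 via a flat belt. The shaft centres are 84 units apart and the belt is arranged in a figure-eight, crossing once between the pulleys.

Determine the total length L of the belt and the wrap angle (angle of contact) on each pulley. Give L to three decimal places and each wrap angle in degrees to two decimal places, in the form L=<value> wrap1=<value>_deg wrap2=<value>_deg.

L=242.911 wrap1=210.37_deg wrap2=210.37_deg

crossed belt: β = asin((r1+r2)/C) = asin(22/84) = 15.1831°
wrap1 = wrap2 = π + 2β = 210.3662°
tangent length = C·cosβ = 81.0679
L = (r1+r2)·wrap + 2·C·cosβ = 22·3.6716 + 2·81.0679 = 242.9106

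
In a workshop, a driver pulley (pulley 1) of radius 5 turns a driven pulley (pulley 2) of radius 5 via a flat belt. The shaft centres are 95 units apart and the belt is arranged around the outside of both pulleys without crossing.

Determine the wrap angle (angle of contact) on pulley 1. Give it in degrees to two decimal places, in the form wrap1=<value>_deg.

open belt: β = asin((r2−r1)/C) = asin(0/95) = 0.0000°
wrap1 = π − 2β = 180.0000°
wrap2 = π + 2β = 180.0000°

wrap1=180.00_deg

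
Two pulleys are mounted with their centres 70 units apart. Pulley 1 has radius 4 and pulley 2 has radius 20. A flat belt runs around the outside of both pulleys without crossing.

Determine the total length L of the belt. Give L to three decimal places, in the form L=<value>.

L=219.072

open belt: β = asin((r2−r1)/C) = asin(16/70) = 13.2130°
wrap1 = π − 2β = 153.5740°
wrap2 = π + 2β = 206.4260°
tangent length = C·cosβ = 68.1469
L = r1·wrap1 + r2·wrap2 + 2·C·cosβ = 4·2.6804 + 20·3.6028 + 2·68.1469 = 219.0715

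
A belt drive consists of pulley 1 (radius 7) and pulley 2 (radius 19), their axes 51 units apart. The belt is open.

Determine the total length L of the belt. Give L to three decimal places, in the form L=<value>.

open belt: β = asin((r2−r1)/C) = asin(12/51) = 13.6090°
wrap1 = π − 2β = 152.7821°
wrap2 = π + 2β = 207.2179°
tangent length = C·cosβ = 49.5681
L = r1·wrap1 + r2·wrap2 + 2·C·cosβ = 7·2.6666 + 19·3.6166 + 2·49.5681 = 186.5182

L=186.518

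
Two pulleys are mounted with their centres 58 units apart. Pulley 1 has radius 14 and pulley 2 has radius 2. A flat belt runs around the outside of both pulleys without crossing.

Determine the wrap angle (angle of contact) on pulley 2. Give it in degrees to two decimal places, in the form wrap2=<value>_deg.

wrap2=156.12_deg

open belt: β = asin((r2−r1)/C) = asin(-12/58) = -11.9405°
wrap1 = π − 2β = 203.8811°
wrap2 = π + 2β = 156.1189°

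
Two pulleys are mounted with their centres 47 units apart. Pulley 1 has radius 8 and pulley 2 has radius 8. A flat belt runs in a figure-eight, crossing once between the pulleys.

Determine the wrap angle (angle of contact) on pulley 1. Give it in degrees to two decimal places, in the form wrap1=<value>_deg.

wrap1=219.81_deg

crossed belt: β = asin((r1+r2)/C) = asin(16/47) = 19.9028°
wrap1 = wrap2 = π + 2β = 219.8056°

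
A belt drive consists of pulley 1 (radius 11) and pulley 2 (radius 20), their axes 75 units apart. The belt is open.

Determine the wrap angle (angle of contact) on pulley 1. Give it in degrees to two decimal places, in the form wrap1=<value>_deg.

open belt: β = asin((r2−r1)/C) = asin(9/75) = 6.8921°
wrap1 = π − 2β = 166.2158°
wrap2 = π + 2β = 193.7842°

wrap1=166.22_deg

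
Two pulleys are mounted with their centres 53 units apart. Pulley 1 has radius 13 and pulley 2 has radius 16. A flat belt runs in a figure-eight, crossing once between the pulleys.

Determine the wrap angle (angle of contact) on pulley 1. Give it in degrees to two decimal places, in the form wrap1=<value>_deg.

crossed belt: β = asin((r1+r2)/C) = asin(29/53) = 33.1731°
wrap1 = wrap2 = π + 2β = 246.3461°

wrap1=246.35_deg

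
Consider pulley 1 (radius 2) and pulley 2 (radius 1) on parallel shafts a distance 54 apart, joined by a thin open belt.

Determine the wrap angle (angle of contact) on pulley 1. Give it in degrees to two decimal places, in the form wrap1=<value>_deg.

wrap1=182.12_deg

open belt: β = asin((r2−r1)/C) = asin(-1/54) = -1.0611°
wrap1 = π − 2β = 182.1222°
wrap2 = π + 2β = 177.8778°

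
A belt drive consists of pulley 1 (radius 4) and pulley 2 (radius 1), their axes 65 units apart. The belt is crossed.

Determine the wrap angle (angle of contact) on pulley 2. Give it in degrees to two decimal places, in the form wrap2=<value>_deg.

crossed belt: β = asin((r1+r2)/C) = asin(5/65) = 4.4117°
wrap1 = wrap2 = π + 2β = 188.8235°

wrap2=188.82_deg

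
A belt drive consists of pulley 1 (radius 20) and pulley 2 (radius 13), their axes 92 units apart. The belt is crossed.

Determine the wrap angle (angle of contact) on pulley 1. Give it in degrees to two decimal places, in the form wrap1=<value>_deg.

wrap1=222.04_deg

crossed belt: β = asin((r1+r2)/C) = asin(33/92) = 21.0201°
wrap1 = wrap2 = π + 2β = 222.0402°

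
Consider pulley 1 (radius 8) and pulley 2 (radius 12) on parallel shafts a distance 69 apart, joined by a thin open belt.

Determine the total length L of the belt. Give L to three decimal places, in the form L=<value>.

open belt: β = asin((r2−r1)/C) = asin(4/69) = 3.3234°
wrap1 = π − 2β = 173.3533°
wrap2 = π + 2β = 186.6467°
tangent length = C·cosβ = 68.8840
L = r1·wrap1 + r2·wrap2 + 2·C·cosβ = 8·3.0256 + 12·3.2576 + 2·68.8840 = 201.0638

L=201.064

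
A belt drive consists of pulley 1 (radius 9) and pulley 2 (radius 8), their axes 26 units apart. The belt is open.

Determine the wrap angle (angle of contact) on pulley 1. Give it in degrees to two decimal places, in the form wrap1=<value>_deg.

wrap1=184.41_deg

open belt: β = asin((r2−r1)/C) = asin(-1/26) = -2.2042°
wrap1 = π − 2β = 184.4085°
wrap2 = π + 2β = 175.5915°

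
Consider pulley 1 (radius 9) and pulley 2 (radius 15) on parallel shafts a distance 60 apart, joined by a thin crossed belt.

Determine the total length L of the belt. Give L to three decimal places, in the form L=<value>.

crossed belt: β = asin((r1+r2)/C) = asin(24/60) = 23.5782°
wrap1 = wrap2 = π + 2β = 227.1564°
tangent length = C·cosβ = 54.9909
L = (r1+r2)·wrap + 2·C·cosβ = 24·3.9646 + 2·54.9909 = 205.1328

L=205.133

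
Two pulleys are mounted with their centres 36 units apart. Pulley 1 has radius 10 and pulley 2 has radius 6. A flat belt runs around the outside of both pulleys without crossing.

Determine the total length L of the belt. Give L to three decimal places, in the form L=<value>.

open belt: β = asin((r2−r1)/C) = asin(-4/36) = -6.3794°
wrap1 = π − 2β = 192.7587°
wrap2 = π + 2β = 167.2413°
tangent length = C·cosβ = 35.7771
L = r1·wrap1 + r2·wrap2 + 2·C·cosβ = 10·3.3643 + 6·2.9189 + 2·35.7771 = 122.7104

L=122.710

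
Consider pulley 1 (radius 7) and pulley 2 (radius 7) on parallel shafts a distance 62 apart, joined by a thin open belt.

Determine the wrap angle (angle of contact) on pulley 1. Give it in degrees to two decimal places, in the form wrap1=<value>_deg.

wrap1=180.00_deg

open belt: β = asin((r2−r1)/C) = asin(0/62) = 0.0000°
wrap1 = π − 2β = 180.0000°
wrap2 = π + 2β = 180.0000°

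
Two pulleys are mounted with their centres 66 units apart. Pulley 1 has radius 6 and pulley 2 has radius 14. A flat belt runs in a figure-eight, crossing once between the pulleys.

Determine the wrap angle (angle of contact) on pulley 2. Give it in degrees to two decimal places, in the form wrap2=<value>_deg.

crossed belt: β = asin((r1+r2)/C) = asin(20/66) = 17.6397°
wrap1 = wrap2 = π + 2β = 215.2794°

wrap2=215.28_deg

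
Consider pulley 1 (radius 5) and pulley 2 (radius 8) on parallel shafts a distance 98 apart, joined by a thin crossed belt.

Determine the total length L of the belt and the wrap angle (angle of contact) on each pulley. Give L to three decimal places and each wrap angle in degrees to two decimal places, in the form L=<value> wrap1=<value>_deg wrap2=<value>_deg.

L=238.568 wrap1=195.25_deg wrap2=195.25_deg

crossed belt: β = asin((r1+r2)/C) = asin(13/98) = 7.6229°
wrap1 = wrap2 = π + 2β = 195.2459°
tangent length = C·cosβ = 97.1339
L = (r1+r2)·wrap + 2·C·cosβ = 13·3.4077 + 2·97.1339 = 238.5677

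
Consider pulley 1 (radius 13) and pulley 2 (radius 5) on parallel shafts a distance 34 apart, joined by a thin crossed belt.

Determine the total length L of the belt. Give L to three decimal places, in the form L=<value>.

L=134.322

crossed belt: β = asin((r1+r2)/C) = asin(18/34) = 31.9657°
wrap1 = wrap2 = π + 2β = 243.9314°
tangent length = C·cosβ = 28.8444
L = (r1+r2)·wrap + 2·C·cosβ = 18·4.2574 + 2·28.8444 = 134.3221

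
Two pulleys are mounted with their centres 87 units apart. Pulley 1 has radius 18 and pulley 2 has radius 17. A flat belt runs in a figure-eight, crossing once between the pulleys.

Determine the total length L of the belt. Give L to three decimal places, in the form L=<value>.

crossed belt: β = asin((r1+r2)/C) = asin(35/87) = 23.7220°
wrap1 = wrap2 = π + 2β = 227.4439°
tangent length = C·cosβ = 79.6492
L = (r1+r2)·wrap + 2·C·cosβ = 35·3.9696 + 2·79.6492 = 298.2361

L=298.236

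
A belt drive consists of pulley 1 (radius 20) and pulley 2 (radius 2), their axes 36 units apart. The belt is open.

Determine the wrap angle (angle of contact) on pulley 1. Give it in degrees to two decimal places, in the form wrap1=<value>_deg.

wrap1=240.00_deg

open belt: β = asin((r2−r1)/C) = asin(-18/36) = -30.0000°
wrap1 = π − 2β = 240.0000°
wrap2 = π + 2β = 120.0000°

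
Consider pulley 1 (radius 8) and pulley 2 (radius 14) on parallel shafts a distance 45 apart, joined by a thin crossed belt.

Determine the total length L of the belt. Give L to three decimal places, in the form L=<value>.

L=170.102

crossed belt: β = asin((r1+r2)/C) = asin(22/45) = 29.2676°
wrap1 = wrap2 = π + 2β = 238.5352°
tangent length = C·cosβ = 39.2556
L = (r1+r2)·wrap + 2·C·cosβ = 22·4.1632 + 2·39.2556 = 170.1021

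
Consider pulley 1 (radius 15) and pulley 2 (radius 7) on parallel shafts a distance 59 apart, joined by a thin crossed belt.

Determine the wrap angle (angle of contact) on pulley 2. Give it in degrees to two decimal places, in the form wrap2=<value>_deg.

wrap2=223.79_deg

crossed belt: β = asin((r1+r2)/C) = asin(22/59) = 21.8934°
wrap1 = wrap2 = π + 2β = 223.7869°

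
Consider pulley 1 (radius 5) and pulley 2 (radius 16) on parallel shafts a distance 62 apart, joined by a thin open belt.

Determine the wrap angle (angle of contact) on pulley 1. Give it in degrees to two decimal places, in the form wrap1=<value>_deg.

open belt: β = asin((r2−r1)/C) = asin(11/62) = 10.2195°
wrap1 = π − 2β = 159.5610°
wrap2 = π + 2β = 200.4390°

wrap1=159.56_deg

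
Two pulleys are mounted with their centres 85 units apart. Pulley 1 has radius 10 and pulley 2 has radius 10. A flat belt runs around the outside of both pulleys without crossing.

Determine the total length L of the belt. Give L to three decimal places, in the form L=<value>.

L=232.832

open belt: β = asin((r2−r1)/C) = asin(0/85) = 0.0000°
wrap1 = π − 2β = 180.0000°
wrap2 = π + 2β = 180.0000°
tangent length = C·cosβ = 85.0000
L = r1·wrap1 + r2·wrap2 + 2·C·cosβ = 10·3.1416 + 10·3.1416 + 2·85.0000 = 232.8319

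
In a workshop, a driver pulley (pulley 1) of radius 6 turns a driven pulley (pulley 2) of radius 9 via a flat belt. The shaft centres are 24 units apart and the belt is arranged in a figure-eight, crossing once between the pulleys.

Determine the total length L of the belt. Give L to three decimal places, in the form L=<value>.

L=104.848

crossed belt: β = asin((r1+r2)/C) = asin(15/24) = 38.6822°
wrap1 = wrap2 = π + 2β = 257.3644°
tangent length = C·cosβ = 18.7350
L = (r1+r2)·wrap + 2·C·cosβ = 15·4.4919 + 2·18.7350 = 104.8478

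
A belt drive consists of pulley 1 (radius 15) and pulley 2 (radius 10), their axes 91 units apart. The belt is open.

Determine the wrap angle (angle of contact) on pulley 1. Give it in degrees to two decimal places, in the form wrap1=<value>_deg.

open belt: β = asin((r2−r1)/C) = asin(-5/91) = -3.1497°
wrap1 = π − 2β = 186.2994°
wrap2 = π + 2β = 173.7006°

wrap1=186.30_deg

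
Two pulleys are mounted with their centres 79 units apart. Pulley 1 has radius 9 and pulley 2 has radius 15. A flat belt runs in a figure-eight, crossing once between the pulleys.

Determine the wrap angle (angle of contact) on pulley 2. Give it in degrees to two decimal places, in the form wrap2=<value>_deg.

wrap2=215.37_deg

crossed belt: β = asin((r1+r2)/C) = asin(24/79) = 17.6858°
wrap1 = wrap2 = π + 2β = 215.3717°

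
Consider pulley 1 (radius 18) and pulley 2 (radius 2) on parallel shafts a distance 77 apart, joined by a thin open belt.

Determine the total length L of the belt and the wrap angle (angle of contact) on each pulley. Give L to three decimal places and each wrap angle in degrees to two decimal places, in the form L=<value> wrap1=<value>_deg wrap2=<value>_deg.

L=220.169 wrap1=203.99_deg wrap2=156.01_deg

open belt: β = asin((r2−r1)/C) = asin(-16/77) = -11.9930°
wrap1 = π − 2β = 203.9860°
wrap2 = π + 2β = 156.0140°
tangent length = C·cosβ = 75.3193
L = r1·wrap1 + r2·wrap2 + 2·C·cosβ = 18·3.5602 + 2·2.7230 + 2·75.3193 = 220.1686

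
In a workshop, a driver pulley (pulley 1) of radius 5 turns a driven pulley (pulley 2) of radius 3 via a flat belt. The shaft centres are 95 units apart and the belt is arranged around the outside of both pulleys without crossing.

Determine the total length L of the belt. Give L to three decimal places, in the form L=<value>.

L=215.175

open belt: β = asin((r2−r1)/C) = asin(-2/95) = -1.2063°
wrap1 = π − 2β = 182.4126°
wrap2 = π + 2β = 177.5874°
tangent length = C·cosβ = 94.9789
L = r1·wrap1 + r2·wrap2 + 2·C·cosβ = 5·3.1837 + 3·3.0995 + 2·94.9789 = 215.1748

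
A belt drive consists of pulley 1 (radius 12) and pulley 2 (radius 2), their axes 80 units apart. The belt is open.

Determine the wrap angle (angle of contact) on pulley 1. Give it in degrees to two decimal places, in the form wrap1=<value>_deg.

wrap1=194.36_deg

open belt: β = asin((r2−r1)/C) = asin(-10/80) = -7.1808°
wrap1 = π − 2β = 194.3615°
wrap2 = π + 2β = 165.6385°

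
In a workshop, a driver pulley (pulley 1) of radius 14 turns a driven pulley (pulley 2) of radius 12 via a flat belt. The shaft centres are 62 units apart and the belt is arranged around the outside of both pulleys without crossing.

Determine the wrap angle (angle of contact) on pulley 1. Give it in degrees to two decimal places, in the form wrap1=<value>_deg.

wrap1=183.70_deg

open belt: β = asin((r2−r1)/C) = asin(-2/62) = -1.8486°
wrap1 = π − 2β = 183.6971°
wrap2 = π + 2β = 176.3029°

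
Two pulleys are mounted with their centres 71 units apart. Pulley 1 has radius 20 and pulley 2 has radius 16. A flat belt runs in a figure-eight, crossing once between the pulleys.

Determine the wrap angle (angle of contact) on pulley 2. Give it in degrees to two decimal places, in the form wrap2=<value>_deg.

crossed belt: β = asin((r1+r2)/C) = asin(36/71) = 30.4670°
wrap1 = wrap2 = π + 2β = 240.9340°

wrap2=240.93_deg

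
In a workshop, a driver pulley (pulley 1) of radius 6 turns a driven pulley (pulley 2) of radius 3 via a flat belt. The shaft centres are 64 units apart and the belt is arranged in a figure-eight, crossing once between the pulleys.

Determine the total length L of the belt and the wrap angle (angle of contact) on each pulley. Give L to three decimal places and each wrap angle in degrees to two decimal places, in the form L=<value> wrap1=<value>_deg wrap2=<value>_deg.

L=157.542 wrap1=196.17_deg wrap2=196.17_deg

crossed belt: β = asin((r1+r2)/C) = asin(9/64) = 8.0840°
wrap1 = wrap2 = π + 2β = 196.1680°
tangent length = C·cosβ = 63.3640
L = (r1+r2)·wrap + 2·C·cosβ = 9·3.4238 + 2·63.3640 = 157.5421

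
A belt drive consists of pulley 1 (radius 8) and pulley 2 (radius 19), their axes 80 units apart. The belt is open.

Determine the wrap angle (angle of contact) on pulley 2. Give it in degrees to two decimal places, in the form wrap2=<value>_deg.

open belt: β = asin((r2−r1)/C) = asin(11/80) = 7.9032°
wrap1 = π − 2β = 164.1936°
wrap2 = π + 2β = 195.8064°

wrap2=195.81_deg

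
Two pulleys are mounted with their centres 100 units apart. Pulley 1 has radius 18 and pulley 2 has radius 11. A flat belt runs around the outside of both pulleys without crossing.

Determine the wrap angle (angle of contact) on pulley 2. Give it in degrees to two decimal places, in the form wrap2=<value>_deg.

open belt: β = asin((r2−r1)/C) = asin(-7/100) = -4.0140°
wrap1 = π − 2β = 188.0280°
wrap2 = π + 2β = 171.9720°

wrap2=171.97_deg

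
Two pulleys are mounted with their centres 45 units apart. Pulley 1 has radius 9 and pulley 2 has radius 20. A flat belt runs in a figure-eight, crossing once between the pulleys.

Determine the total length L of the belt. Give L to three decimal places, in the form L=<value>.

crossed belt: β = asin((r1+r2)/C) = asin(29/45) = 40.1240°
wrap1 = wrap2 = π + 2β = 260.2481°
tangent length = C·cosβ = 34.4093
L = (r1+r2)·wrap + 2·C·cosβ = 29·4.5422 + 2·34.4093 = 200.5420

L=200.542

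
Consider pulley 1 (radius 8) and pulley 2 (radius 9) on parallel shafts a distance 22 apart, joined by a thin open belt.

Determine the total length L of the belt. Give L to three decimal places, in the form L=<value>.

open belt: β = asin((r2−r1)/C) = asin(1/22) = 2.6053°
wrap1 = π − 2β = 174.7895°
wrap2 = π + 2β = 185.2105°
tangent length = C·cosβ = 21.9773
L = r1·wrap1 + r2·wrap2 + 2·C·cosβ = 8·3.0507 + 9·3.2325 + 2·21.9773 = 97.4525

L=97.453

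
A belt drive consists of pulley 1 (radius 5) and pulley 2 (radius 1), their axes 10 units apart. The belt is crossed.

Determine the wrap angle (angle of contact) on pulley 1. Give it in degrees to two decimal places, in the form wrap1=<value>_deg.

wrap1=253.74_deg

crossed belt: β = asin((r1+r2)/C) = asin(6/10) = 36.8699°
wrap1 = wrap2 = π + 2β = 253.7398°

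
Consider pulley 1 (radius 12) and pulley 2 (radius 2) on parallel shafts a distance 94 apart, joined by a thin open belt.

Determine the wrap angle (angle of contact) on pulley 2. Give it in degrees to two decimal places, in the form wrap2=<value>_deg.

wrap2=167.79_deg

open belt: β = asin((r2−r1)/C) = asin(-10/94) = -6.1069°
wrap1 = π − 2β = 192.2137°
wrap2 = π + 2β = 167.7863°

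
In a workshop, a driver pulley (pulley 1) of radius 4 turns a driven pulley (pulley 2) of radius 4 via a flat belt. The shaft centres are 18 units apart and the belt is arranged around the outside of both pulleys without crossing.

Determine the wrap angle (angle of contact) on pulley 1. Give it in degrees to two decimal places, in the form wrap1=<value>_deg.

wrap1=180.00_deg

open belt: β = asin((r2−r1)/C) = asin(0/18) = 0.0000°
wrap1 = π − 2β = 180.0000°
wrap2 = π + 2β = 180.0000°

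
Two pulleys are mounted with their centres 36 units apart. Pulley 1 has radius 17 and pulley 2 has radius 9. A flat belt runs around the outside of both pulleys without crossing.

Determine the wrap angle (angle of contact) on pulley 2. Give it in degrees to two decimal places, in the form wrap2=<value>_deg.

wrap2=154.32_deg

open belt: β = asin((r2−r1)/C) = asin(-8/36) = -12.8396°
wrap1 = π − 2β = 205.6792°
wrap2 = π + 2β = 154.3208°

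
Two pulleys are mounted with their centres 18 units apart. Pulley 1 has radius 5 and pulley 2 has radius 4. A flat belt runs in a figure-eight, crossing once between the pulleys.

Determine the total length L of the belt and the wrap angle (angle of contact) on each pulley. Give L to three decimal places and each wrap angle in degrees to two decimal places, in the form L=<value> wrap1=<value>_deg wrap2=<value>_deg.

L=68.876 wrap1=240.00_deg wrap2=240.00_deg

crossed belt: β = asin((r1+r2)/C) = asin(9/18) = 30.0000°
wrap1 = wrap2 = π + 2β = 240.0000°
tangent length = C·cosβ = 15.5885
L = (r1+r2)·wrap + 2·C·cosβ = 9·4.1888 + 2·15.5885 = 68.8760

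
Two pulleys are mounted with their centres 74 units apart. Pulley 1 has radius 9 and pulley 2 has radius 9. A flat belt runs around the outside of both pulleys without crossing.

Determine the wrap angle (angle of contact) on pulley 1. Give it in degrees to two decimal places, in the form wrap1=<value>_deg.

wrap1=180.00_deg

open belt: β = asin((r2−r1)/C) = asin(0/74) = 0.0000°
wrap1 = π − 2β = 180.0000°
wrap2 = π + 2β = 180.0000°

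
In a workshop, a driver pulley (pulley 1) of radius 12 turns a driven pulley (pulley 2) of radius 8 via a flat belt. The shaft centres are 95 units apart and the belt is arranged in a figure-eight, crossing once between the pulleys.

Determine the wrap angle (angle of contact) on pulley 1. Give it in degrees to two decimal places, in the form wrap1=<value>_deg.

wrap1=204.31_deg

crossed belt: β = asin((r1+r2)/C) = asin(20/95) = 12.1532°
wrap1 = wrap2 = π + 2β = 204.3064°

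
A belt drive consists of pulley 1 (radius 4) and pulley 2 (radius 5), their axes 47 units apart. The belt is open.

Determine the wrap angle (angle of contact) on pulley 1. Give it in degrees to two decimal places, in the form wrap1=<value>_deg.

open belt: β = asin((r2−r1)/C) = asin(1/47) = 1.2192°
wrap1 = π − 2β = 177.5617°
wrap2 = π + 2β = 182.4383°

wrap1=177.56_deg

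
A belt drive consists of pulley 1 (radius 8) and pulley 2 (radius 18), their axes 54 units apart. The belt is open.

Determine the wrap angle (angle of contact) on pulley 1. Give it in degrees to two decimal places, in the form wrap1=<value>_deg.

wrap1=158.66_deg

open belt: β = asin((r2−r1)/C) = asin(10/54) = 10.6719°
wrap1 = π − 2β = 158.6561°
wrap2 = π + 2β = 201.3439°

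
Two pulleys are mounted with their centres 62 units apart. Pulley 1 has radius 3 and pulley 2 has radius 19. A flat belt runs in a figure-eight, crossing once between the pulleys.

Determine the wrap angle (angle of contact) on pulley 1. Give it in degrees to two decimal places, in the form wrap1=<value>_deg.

crossed belt: β = asin((r1+r2)/C) = asin(22/62) = 20.7836°
wrap1 = wrap2 = π + 2β = 221.5671°

wrap1=221.57_deg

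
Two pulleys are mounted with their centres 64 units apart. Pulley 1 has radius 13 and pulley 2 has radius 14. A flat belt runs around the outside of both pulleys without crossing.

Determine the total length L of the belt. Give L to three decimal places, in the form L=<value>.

L=212.839

open belt: β = asin((r2−r1)/C) = asin(1/64) = 0.8953°
wrap1 = π − 2β = 178.2094°
wrap2 = π + 2β = 181.7906°
tangent length = C·cosβ = 63.9922
L = r1·wrap1 + r2·wrap2 + 2·C·cosβ = 13·3.1103 + 14·3.1728 + 2·63.9922 = 212.8386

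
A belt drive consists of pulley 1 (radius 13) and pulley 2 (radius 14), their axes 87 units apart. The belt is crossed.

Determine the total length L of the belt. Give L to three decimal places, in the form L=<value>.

crossed belt: β = asin((r1+r2)/C) = asin(27/87) = 18.0800°
wrap1 = wrap2 = π + 2β = 216.1600°
tangent length = C·cosβ = 82.7043
L = (r1+r2)·wrap + 2·C·cosβ = 27·3.7727 + 2·82.7043 = 267.2716

L=267.272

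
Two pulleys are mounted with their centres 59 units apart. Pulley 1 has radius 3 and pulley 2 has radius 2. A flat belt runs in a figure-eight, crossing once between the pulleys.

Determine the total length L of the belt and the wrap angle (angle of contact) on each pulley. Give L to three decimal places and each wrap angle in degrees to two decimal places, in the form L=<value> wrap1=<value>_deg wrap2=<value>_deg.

crossed belt: β = asin((r1+r2)/C) = asin(5/59) = 4.8614°
wrap1 = wrap2 = π + 2β = 189.7228°
tangent length = C·cosβ = 58.7878
L = (r1+r2)·wrap + 2·C·cosβ = 5·3.3113 + 2·58.7878 = 134.1319

L=134.132 wrap1=189.72_deg wrap2=189.72_deg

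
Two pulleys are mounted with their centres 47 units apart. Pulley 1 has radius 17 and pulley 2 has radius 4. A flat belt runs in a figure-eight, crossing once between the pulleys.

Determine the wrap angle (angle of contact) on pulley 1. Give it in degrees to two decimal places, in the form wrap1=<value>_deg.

wrap1=233.08_deg

crossed belt: β = asin((r1+r2)/C) = asin(21/47) = 26.5391°
wrap1 = wrap2 = π + 2β = 233.0782°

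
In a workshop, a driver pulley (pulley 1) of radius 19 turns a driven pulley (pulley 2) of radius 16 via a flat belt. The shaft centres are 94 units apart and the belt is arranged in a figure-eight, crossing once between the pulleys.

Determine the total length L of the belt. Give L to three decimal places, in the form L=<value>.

crossed belt: β = asin((r1+r2)/C) = asin(35/94) = 21.8600°
wrap1 = wrap2 = π + 2β = 223.7201°
tangent length = C·cosβ = 87.2410
L = (r1+r2)·wrap + 2·C·cosβ = 35·3.9047 + 2·87.2410 = 311.1449

L=311.145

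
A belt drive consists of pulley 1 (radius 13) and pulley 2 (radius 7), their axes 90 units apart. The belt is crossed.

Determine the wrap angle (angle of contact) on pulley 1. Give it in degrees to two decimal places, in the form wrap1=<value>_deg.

wrap1=205.68_deg

crossed belt: β = asin((r1+r2)/C) = asin(20/90) = 12.8396°
wrap1 = wrap2 = π + 2β = 205.6792°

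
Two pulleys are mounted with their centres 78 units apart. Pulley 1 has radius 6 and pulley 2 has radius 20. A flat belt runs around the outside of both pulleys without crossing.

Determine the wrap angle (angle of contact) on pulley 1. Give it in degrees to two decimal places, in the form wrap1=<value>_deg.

wrap1=159.32_deg

open belt: β = asin((r2−r1)/C) = asin(14/78) = 10.3399°
wrap1 = π − 2β = 159.3202°
wrap2 = π + 2β = 200.6798°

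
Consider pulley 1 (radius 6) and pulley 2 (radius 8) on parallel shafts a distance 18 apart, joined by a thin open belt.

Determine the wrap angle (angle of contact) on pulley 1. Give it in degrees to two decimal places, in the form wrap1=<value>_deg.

open belt: β = asin((r2−r1)/C) = asin(2/18) = 6.3794°
wrap1 = π − 2β = 167.2413°
wrap2 = π + 2β = 192.7587°

wrap1=167.24_deg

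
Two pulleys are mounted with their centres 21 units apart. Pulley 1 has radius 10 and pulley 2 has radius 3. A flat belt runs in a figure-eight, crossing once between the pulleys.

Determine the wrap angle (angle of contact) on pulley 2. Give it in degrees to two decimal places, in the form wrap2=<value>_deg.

wrap2=256.49_deg

crossed belt: β = asin((r1+r2)/C) = asin(13/21) = 38.2466°
wrap1 = wrap2 = π + 2β = 256.4932°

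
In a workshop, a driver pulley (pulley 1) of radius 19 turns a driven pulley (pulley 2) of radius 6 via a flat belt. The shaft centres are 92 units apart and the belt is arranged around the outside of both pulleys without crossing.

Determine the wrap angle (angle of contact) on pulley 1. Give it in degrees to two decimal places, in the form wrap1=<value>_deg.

wrap1=196.25_deg

open belt: β = asin((r2−r1)/C) = asin(-13/92) = -8.1233°
wrap1 = π − 2β = 196.2467°
wrap2 = π + 2β = 163.7533°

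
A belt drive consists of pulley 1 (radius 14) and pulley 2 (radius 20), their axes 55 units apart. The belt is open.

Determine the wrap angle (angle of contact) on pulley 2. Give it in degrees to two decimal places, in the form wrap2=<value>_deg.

open belt: β = asin((r2−r1)/C) = asin(6/55) = 6.2629°
wrap1 = π − 2β = 167.4742°
wrap2 = π + 2β = 192.5258°

wrap2=192.53_deg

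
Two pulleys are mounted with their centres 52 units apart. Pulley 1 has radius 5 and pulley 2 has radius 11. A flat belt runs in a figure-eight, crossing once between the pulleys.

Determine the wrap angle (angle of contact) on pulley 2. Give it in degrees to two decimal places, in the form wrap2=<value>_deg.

wrap2=215.84_deg

crossed belt: β = asin((r1+r2)/C) = asin(16/52) = 17.9202°
wrap1 = wrap2 = π + 2β = 215.8404°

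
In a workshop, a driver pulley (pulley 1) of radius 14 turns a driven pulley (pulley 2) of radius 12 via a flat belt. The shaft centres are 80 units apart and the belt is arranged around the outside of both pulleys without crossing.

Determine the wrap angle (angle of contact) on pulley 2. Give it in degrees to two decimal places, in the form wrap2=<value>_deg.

wrap2=177.13_deg

open belt: β = asin((r2−r1)/C) = asin(-2/80) = -1.4325°
wrap1 = π − 2β = 182.8651°
wrap2 = π + 2β = 177.1349°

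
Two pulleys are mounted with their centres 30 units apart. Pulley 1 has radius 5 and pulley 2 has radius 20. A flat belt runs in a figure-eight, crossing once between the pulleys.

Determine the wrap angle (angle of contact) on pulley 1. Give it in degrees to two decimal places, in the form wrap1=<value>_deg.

crossed belt: β = asin((r1+r2)/C) = asin(25/30) = 56.4427°
wrap1 = wrap2 = π + 2β = 292.8854°

wrap1=292.89_deg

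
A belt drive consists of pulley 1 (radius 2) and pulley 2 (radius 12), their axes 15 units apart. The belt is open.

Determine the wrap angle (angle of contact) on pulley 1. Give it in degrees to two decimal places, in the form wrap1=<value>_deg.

wrap1=96.38_deg

open belt: β = asin((r2−r1)/C) = asin(10/15) = 41.8103°
wrap1 = π − 2β = 96.3794°
wrap2 = π + 2β = 263.6206°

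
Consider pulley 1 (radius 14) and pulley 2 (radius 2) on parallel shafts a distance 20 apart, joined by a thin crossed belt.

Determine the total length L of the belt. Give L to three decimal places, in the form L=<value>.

L=103.939

crossed belt: β = asin((r1+r2)/C) = asin(16/20) = 53.1301°
wrap1 = wrap2 = π + 2β = 286.2602°
tangent length = C·cosβ = 12.0000
L = (r1+r2)·wrap + 2·C·cosβ = 16·4.9962 + 2·12.0000 = 103.9389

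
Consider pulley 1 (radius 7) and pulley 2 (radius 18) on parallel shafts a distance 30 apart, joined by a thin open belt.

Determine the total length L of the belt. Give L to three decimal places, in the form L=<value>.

L=142.620

open belt: β = asin((r2−r1)/C) = asin(11/30) = 21.5102°
wrap1 = π − 2β = 136.9796°
wrap2 = π + 2β = 223.0204°
tangent length = C·cosβ = 27.9106
L = r1·wrap1 + r2·wrap2 + 2·C·cosβ = 7·2.3907 + 18·3.8924 + 2·27.9106 = 142.6203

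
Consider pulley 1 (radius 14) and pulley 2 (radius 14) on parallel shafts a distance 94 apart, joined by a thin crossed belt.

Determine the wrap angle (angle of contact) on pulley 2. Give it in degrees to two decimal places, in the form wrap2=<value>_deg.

wrap2=214.66_deg

crossed belt: β = asin((r1+r2)/C) = asin(28/94) = 17.3299°
wrap1 = wrap2 = π + 2β = 214.6597°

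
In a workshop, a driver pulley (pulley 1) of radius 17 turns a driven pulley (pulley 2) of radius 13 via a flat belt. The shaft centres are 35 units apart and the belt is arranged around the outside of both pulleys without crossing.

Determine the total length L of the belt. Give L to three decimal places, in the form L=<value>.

open belt: β = asin((r2−r1)/C) = asin(-4/35) = -6.5624°
wrap1 = π − 2β = 193.1249°
wrap2 = π + 2β = 166.8751°
tangent length = C·cosβ = 34.7707
L = r1·wrap1 + r2·wrap2 + 2·C·cosβ = 17·3.3707 + 13·2.9125 + 2·34.7707 = 164.7054

L=164.705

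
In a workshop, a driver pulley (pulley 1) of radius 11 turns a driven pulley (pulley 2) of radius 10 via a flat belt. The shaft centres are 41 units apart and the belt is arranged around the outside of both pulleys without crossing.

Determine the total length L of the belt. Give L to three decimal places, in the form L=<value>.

L=147.998

open belt: β = asin((r2−r1)/C) = asin(-1/41) = -1.3976°
wrap1 = π − 2β = 182.7952°
wrap2 = π + 2β = 177.2048°
tangent length = C·cosβ = 40.9878
L = r1·wrap1 + r2·wrap2 + 2·C·cosβ = 11·3.1904 + 10·3.0928 + 2·40.9878 = 147.9978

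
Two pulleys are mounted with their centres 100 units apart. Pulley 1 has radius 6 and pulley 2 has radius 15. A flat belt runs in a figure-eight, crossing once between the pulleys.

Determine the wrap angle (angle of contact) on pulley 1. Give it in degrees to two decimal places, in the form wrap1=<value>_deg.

wrap1=204.24_deg

crossed belt: β = asin((r1+r2)/C) = asin(21/100) = 12.1224°
wrap1 = wrap2 = π + 2β = 204.2447°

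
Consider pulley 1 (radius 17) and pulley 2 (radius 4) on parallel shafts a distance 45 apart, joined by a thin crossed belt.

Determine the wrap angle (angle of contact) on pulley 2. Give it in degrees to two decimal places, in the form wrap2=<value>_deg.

crossed belt: β = asin((r1+r2)/C) = asin(21/45) = 27.8181°
wrap1 = wrap2 = π + 2β = 235.6363°

wrap2=235.64_deg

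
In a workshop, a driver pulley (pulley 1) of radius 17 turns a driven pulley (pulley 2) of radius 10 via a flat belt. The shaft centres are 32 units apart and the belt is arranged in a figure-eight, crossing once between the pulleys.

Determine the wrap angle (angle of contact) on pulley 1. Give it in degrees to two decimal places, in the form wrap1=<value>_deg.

wrap1=295.08_deg

crossed belt: β = asin((r1+r2)/C) = asin(27/32) = 57.5383°
wrap1 = wrap2 = π + 2β = 295.0765°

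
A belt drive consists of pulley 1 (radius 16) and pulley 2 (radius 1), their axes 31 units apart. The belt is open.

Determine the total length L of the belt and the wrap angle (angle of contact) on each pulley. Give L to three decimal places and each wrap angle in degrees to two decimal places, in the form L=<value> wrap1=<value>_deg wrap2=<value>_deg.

L=122.818 wrap1=237.88_deg wrap2=122.12_deg

open belt: β = asin((r2−r1)/C) = asin(-15/31) = -28.9385°
wrap1 = π − 2β = 237.8771°
wrap2 = π + 2β = 122.1229°
tangent length = C·cosβ = 27.1293
L = r1·wrap1 + r2·wrap2 + 2·C·cosβ = 16·4.1517 + 1·2.1314 + 2·27.1293 = 122.8179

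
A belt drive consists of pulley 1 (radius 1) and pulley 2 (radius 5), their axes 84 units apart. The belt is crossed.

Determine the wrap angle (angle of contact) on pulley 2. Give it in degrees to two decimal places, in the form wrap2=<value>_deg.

wrap2=188.19_deg

crossed belt: β = asin((r1+r2)/C) = asin(6/84) = 4.0960°
wrap1 = wrap2 = π + 2β = 188.1921°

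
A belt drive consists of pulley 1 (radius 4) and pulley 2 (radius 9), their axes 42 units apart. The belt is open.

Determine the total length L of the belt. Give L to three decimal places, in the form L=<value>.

L=125.437

open belt: β = asin((r2−r1)/C) = asin(5/42) = 6.8371°
wrap1 = π − 2β = 166.3257°
wrap2 = π + 2β = 193.6743°
tangent length = C·cosβ = 41.7013
L = r1·wrap1 + r2·wrap2 + 2·C·cosβ = 4·2.9029 + 9·3.3803 + 2·41.7013 = 125.4366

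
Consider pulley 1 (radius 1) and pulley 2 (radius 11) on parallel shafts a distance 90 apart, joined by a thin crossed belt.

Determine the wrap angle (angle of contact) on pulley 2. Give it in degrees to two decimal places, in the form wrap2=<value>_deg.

wrap2=195.32_deg

crossed belt: β = asin((r1+r2)/C) = asin(12/90) = 7.6623°
wrap1 = wrap2 = π + 2β = 195.3245°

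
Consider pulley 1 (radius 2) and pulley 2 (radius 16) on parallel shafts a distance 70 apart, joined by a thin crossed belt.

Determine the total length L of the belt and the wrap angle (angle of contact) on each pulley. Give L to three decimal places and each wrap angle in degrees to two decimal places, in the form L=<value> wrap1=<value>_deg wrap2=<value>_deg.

crossed belt: β = asin((r1+r2)/C) = asin(18/70) = 14.9006°
wrap1 = wrap2 = π + 2β = 209.8012°
tangent length = C·cosβ = 67.6461
L = (r1+r2)·wrap + 2·C·cosβ = 18·3.6617 + 2·67.6461 = 201.2033

L=201.203 wrap1=209.80_deg wrap2=209.80_deg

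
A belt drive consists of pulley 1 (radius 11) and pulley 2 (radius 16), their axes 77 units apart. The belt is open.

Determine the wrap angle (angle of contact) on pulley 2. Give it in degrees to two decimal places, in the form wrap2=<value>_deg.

wrap2=187.45_deg

open belt: β = asin((r2−r1)/C) = asin(5/77) = 3.7231°
wrap1 = π − 2β = 172.5538°
wrap2 = π + 2β = 187.4462°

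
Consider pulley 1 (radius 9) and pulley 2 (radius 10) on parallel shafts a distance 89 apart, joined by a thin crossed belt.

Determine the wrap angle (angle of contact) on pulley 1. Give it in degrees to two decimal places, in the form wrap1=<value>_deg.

wrap1=204.65_deg

crossed belt: β = asin((r1+r2)/C) = asin(19/89) = 12.3266°
wrap1 = wrap2 = π + 2β = 204.6531°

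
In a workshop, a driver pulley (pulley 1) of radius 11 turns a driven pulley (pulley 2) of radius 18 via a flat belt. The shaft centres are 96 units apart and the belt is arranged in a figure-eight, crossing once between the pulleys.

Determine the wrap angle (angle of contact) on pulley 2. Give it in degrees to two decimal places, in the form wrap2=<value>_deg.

wrap2=215.17_deg

crossed belt: β = asin((r1+r2)/C) = asin(29/96) = 17.5828°
wrap1 = wrap2 = π + 2β = 215.1656°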